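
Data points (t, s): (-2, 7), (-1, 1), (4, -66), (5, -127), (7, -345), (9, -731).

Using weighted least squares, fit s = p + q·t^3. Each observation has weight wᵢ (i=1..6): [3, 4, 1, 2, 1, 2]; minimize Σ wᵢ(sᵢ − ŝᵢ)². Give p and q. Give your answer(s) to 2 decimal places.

p = -0.83, q = -1.00

The normal system XᵀWX·[p, q]ᵀ = XᵀWs is [[13, 2087]; [2087, 1216073]]·[p, q]ᵀ = [-2102, -1220279]ᵀ.
Determinant 13·1216073 − 2087² = 11453380.
p = ((-2102)·1216073 − 2087·(-1220279))/11453380 = -9463173/11453380; q = (13·(-1220279) − 2087·(-2102))/11453380 = -11476753/11453380.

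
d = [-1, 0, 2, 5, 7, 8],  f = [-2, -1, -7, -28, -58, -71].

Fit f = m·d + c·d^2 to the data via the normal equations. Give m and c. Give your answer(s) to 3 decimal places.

m = -0.600, c = -1.054

The normal system XᵀX·[m, c]ᵀ = Xᵀf is [[143, 987]; [987, 7139]]·[m, c]ᵀ = [-1126, -8116]ᵀ.
Determinant 143·7139 − 987² = 46708.
m = ((-1126)·7139 − 987·(-8116))/46708 = -14011/23354; c = (143·(-8116) − 987·(-1126))/46708 = -24613/23354.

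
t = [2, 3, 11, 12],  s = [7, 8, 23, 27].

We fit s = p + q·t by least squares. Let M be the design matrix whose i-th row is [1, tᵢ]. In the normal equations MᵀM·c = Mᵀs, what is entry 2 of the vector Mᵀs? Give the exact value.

Entry 2 ↔ basis t, so (Mᵀs)_{2} = Σᵢ (t)·sᵢ = (2)·(7) + (3)·(8) + (11)·(23) + (12)·(27) = 615.

615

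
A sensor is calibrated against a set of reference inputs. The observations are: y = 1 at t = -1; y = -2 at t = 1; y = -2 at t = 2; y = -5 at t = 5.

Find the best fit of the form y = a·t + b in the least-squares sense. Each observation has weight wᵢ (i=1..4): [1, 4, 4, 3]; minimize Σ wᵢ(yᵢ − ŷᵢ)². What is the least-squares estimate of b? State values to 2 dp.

b = -0.59

XᵀWX·[a, b]ᵀ = XᵀWy reads: 96·a + 26·b = -100;  26·a + 12·b = -30.
Eliminating b: 12·(row 1) − 26·(row 2) gives 476·a = 12·(-100) − 26·(-30) = -420, so a = -15/17.
Then b = ((-30) − 26·(-15/17))/12 = -10/17.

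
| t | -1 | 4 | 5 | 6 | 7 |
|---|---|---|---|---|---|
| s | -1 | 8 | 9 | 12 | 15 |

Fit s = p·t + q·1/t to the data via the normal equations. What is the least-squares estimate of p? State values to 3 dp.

p = 2.053

Entries of XᵀX: Σt·t = 127, Σt·1/t = 5, Σ1/t·1/t = 202981/176400.
Moment sums: Σt·s = 255, Σ1/t·s = 313/35.
XᵀX·[p, q]ᵀ = Xᵀs becomes [[127, 5]; [5, 202981/176400]]·[p, q]ᵀ = [255, 313/35]ᵀ.
Determinant 127·(202981/176400) − 5² = 21368587/176400.
p = (255·(202981/176400) − 5·(313/35))/(21368587/176400) = 43872555/21368587; q = (127·(313/35) − 5·255)/(21368587/176400) = -24564960/21368587.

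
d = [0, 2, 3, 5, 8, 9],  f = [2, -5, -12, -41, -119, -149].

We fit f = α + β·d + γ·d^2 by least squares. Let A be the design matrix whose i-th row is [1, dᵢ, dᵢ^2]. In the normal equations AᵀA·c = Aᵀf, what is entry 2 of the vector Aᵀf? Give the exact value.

Entry 2 ↔ basis d, so (Aᵀf)_{2} = Σᵢ (d)·fᵢ = (0)·(2) + (2)·(-5) + (3)·(-12) + (5)·(-41) + (8)·(-119) + (9)·(-149) = -2544.

-2544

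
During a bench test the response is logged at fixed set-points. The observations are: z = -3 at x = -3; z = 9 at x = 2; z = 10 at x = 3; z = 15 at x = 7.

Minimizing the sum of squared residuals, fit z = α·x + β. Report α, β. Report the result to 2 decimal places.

With design matrix A, AᵀA = [[71, 9]; [9, 4]] and Aᵀz = [162, 31]ᵀ.
Δ = 71·4 − 9² = 203.
α = (162·4 − 9·31)/203 = 369/203; β = (71·31 − 9·162)/203 = 743/203.

α = 1.82, β = 3.66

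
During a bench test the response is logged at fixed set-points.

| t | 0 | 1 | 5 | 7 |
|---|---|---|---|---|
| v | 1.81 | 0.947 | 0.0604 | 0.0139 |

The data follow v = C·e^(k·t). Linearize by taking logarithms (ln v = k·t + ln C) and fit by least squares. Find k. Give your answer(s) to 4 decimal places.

k = -0.6947

Linearized form: ln v = k·t + ln C. From the 4 transformed points,
AᵀA = [[75.0000, 13.0000]; [13.0000, 4]], rhs = [-44.0194, -6.5438]ᵀ  (here Σt = 13.0000, Σ(t)² = 75.0000, Σln v = -6.5438, Σt·ln v = -44.0194).
Δ = 75.0000·4 − (13.0000)² = 131.0000; k = (-44.0194·4 − 13.0000·-6.5438)/131.0000 = -0.69472, ln C = (75.0000·-6.5438 − 13.0000·-44.0194)/131.0000 = 0.62190.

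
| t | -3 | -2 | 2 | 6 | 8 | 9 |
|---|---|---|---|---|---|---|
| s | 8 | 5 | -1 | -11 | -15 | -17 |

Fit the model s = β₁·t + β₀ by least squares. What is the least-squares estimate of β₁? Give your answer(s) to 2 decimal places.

β₁ = -2.07

The normal equations are: 198·β₁ + 20·β₀ = -375;  20·β₁ + 6·β₀ = -31.
(Σt·t = 198, Σt = 20, Σ1 = 6, Σt·s = -375, Σs = -31.)
Eliminating β₀: 6·(row 1) − 20·(row 2) gives 788·β₁ = 6·(-375) − 20·(-31) = -1630, so β₁ = -815/394.
Then β₀ = ((-31) − 20·(-815/394))/6 = 681/394.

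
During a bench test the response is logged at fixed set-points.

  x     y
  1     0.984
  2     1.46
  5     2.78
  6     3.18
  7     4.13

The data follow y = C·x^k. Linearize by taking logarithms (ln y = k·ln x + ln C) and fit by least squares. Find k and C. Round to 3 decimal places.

Taking logs, ln y = k·ln x + ln C, so regress ln y on ln x.
Σln x = 6.0403, Σ(ln x)² = 10.0677, Σln y = 3.9599, Σln x·ln y = 6.7406.
Normal system: [[10.0677, 6.0403]; [6.0403, 5]]·[k, ln C]ᵀ = [6.7406, 3.9599]ᵀ.
Solving (det = 13.8539): k = 0.70623, ln C = -0.06117, so C = exp(-0.06117) = 0.94066.

k = 0.706, C = 0.941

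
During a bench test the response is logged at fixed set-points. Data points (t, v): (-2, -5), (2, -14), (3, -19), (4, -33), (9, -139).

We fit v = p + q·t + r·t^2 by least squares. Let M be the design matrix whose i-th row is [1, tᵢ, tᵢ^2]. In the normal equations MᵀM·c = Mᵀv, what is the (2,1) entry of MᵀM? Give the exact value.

16

Row 2 ↔ basis t, column 1 ↔ basis 1, so (MᵀM)_{2,1} = Σᵢ t = (-2)·(1) + (2)·(1) + (3)·(1) + (4)·(1) + (9)·(1) = 16.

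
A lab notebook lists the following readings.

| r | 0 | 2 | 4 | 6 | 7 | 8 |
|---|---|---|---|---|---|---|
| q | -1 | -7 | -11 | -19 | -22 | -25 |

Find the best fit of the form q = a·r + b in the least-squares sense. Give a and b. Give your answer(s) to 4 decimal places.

a = -3.0211, b = -0.5719

Compute the Gram sums: Σr·r = 169, Σr = 27, Σ1 = 6.
And Σr·q = -526, Σq = -85.
Normal equations: [[169, 27]; [27, 6]]·[a, b]ᵀ = [-526, -85]ᵀ.
Eliminating b: 6·(row 1) − 27·(row 2) gives 285·a = 6·(-526) − 27·(-85) = -861, so a = -287/95.
Then b = ((-85) − 27·(-287/95))/6 = -163/285.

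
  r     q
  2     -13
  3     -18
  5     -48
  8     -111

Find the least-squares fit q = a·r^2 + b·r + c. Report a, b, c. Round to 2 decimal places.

a = -1.64, b = -0.21, c = -4.82

From the data, Σr^2·r^2 = 4818, Σr^2·r = 672, Σr^2 = 102, Σr·r = 102, Σr = 18, Σ1 = 4.
For Xᵀq: Σr^2·q = -8518, Σr·q = -1208, Σq = -190.
So XᵀX·[a, b, c]ᵀ = Xᵀq: [[4818, 672, 102]; [672, 102, 18]; [102, 18, 4]]·[a, b, c]ᵀ = [-8518, -1208, -190]ᵀ.
Row-reducing yields a = -18/11, b = -7/33, c = -53/11.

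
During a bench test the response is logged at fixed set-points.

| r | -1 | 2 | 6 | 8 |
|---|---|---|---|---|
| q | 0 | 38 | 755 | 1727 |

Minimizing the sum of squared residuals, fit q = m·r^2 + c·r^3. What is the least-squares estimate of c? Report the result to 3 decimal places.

c = 2.995

Setting ∂/∂m … = 0 gives: 5409·m + 40575·c = 137860;  40575·m + 308865·c = 1047608.
Δ = 5409·308865 − 40575² = 24320160.
m = (137860·308865 − 40575·1047608)/24320160 = 1223905/405336; c = (5409·1047608 − 40575·137860)/24320160 = 6070181/2026680.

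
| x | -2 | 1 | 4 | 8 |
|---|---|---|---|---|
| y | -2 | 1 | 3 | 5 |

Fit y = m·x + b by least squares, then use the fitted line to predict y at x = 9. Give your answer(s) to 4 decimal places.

Entries of AᵀA: Σx·x = 85, Σx = 11, Σ1 = 4.
And Σx·y = 57, Σy = 7.
So AᵀA·[m, b]ᵀ = Aᵀy: [[85, 11]; [11, 4]]·[m, b]ᵀ = [57, 7]ᵀ.
det = 85·4 − 11² = 219.
m = (57·4 − 11·7)/219 = 151/219; b = (85·7 − 11·57)/219 = -32/219.
At x = 9: ŷ = (151/219)·(9) + (-32/219)·(1) = 1327/219.

ŷ = 6.0594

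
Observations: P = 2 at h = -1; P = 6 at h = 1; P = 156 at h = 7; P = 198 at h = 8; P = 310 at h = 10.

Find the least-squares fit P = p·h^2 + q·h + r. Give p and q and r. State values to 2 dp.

Entries of MᵀM: Σh^2·h^2 = 16499, Σh^2·h = 1855, Σh^2 = 215, Σh·h = 215, Σh = 25, Σ1 = 5.
For MᵀP: Σh^2·P = 51324, Σh·P = 5780, ΣP = 672.
Solving the 3×3 system (Gaussian elimination) gives p = 2182/741, q = 26/19, r = 3472/3705.

p = 2.94, q = 1.37, r = 0.94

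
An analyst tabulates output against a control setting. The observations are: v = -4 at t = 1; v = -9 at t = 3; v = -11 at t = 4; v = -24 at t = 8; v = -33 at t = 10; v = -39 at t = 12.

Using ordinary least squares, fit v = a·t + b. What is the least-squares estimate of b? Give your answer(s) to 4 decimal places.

Normal-equation sums: Σt·t = 334, Σt = 38, Σ1 = 6.
And Σt·v = -1065, Σv = -120.
AᵀA·[a, b]ᵀ = Aᵀv becomes [[334, 38]; [38, 6]]·[a, b]ᵀ = [-1065, -120]ᵀ.
Determinant 334·6 − 38² = 560.
a = ((-1065)·6 − 38·(-120))/560 = -183/56; b = (334·(-120) − 38·(-1065))/560 = 39/56.

b = 0.6964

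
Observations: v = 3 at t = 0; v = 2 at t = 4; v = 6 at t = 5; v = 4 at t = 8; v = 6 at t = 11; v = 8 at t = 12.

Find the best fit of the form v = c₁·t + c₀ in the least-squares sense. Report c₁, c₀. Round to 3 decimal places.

c₁ = 0.374, c₀ = 2.339

Setting ∂/∂c₁ … = 0 gives: 370·c₁ + 40·c₀ = 232;  40·c₁ + 6·c₀ = 29.
(Σt·t = 370, Σt = 40, Σ1 = 6, Σt·v = 232, Σv = 29.)
Determinant 370·6 − 40² = 620.
c₁ = (232·6 − 40·29)/620 = 58/155; c₀ = (370·29 − 40·232)/620 = 145/62.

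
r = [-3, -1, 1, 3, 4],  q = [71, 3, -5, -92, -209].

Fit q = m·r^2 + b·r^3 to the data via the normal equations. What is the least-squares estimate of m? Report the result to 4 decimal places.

Entries of MᵀM: Σr^2·r^2 = 420, Σr^2·r^3 = 1024, Σr^3·r^3 = 5556.
Right-hand side: Σr^2·q = -3535, Σr^3·q = -17785.
Normal equations: [[420, 1024]; [1024, 5556]]·[m, b]ᵀ = [-3535, -17785]ᵀ.
Δ = 420·5556 − 1024² = 1284944.
m = ((-3535)·5556 − 1024·(-17785))/1284944 = -357155/321236; b = (420·(-17785) − 1024·(-3535))/1284944 = -962465/321236.

m = -1.1118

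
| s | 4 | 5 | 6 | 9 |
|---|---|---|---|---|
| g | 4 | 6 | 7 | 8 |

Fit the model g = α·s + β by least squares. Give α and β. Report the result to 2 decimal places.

With design matrix X, XᵀX = [[158, 24]; [24, 4]] and Xᵀg = [160, 25]ᵀ.
Determinant 158·4 − 24² = 56.
α = (160·4 − 24·25)/56 = 5/7; β = (158·25 − 24·160)/56 = 55/28.

α = 0.71, β = 1.96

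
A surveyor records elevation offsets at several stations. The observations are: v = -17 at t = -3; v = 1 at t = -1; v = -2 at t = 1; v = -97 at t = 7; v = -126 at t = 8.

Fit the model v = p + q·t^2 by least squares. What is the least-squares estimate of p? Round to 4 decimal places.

The normal equations are: 5·p + 124·q = -241;  124·p + 6580·q = -12971.
(Σ1 = 5, Σt^2 = 124, Σt^2·t^2 = 6580, Σv = -241, Σt^2·v = -12971.)
Eliminating q: 6580·(row 1) − 124·(row 2) gives 17524·p = 6580·(-241) − 124·(-12971) = 22624, so p = 5656/4381.
Then q = ((-12971) − 124·(5656/4381))/6580 = -34971/17524.

p = 1.2910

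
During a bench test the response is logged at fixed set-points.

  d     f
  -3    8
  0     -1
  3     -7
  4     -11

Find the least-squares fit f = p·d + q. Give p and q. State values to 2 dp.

Setting ∂/∂p … = 0 gives: 34·p + 4·q = -89;  4·p + 4·q = -11.
(Σd·d = 34, Σd = 4, Σ1 = 4, Σd·f = -89, Σf = -11.)
det = 34·4 − 4² = 120.
p = ((-89)·4 − 4·(-11))/120 = -13/5; q = (34·(-11) − 4·(-89))/120 = -3/20.

p = -2.60, q = -0.15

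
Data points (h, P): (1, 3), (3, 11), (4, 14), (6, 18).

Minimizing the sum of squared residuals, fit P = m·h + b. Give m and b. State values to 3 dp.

The normal equations are: 62·m + 14·b = 200;  14·m + 4·b = 46.
(Σh·h = 62, Σh = 14, Σ1 = 4, Σh·P = 200, ΣP = 46.)
Eliminating b: 4·(row 1) − 14·(row 2) gives 52·m = 4·200 − 14·46 = 156, so m = 3.
Then b = (46 − 14·3)/4 = 1.

m = 3.000, b = 1.000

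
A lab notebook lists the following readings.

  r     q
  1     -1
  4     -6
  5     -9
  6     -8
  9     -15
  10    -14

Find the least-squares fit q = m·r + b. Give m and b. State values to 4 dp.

Sums needed: Σr·r = 259, Σr = 35, Σ1 = 6.
For Mᵀq: Σr·q = -393, Σq = -53.
MᵀM·[m, b]ᵀ = Mᵀq becomes [[259, 35]; [35, 6]]·[m, b]ᵀ = [-393, -53]ᵀ.
Determinant 259·6 − 35² = 329.
m = ((-393)·6 − 35·(-53))/329 = -503/329; b = (259·(-53) − 35·(-393))/329 = 4/47.

m = -1.5289, b = 0.0851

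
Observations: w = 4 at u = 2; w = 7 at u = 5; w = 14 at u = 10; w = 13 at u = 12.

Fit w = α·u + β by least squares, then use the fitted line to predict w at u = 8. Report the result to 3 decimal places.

Compute the Gram sums: Σu·u = 273, Σu = 29, Σ1 = 4.
Right-hand side: Σu·w = 339, Σw = 38.
Eliminating β: 4·(row 1) − 29·(row 2) gives 251·α = 4·339 − 29·38 = 254, so α = 254/251.
Then β = (38 − 29·(254/251))/4 = 543/251.
At u = 8: ŵ = (254/251)·(8) + (543/251)·(1) = 2575/251.

ŵ = 10.259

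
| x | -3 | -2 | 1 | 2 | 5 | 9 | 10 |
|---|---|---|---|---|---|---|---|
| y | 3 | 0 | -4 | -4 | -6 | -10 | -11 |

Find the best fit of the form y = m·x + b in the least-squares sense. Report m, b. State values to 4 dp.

m = -0.9714, b = -1.5185

Forming MᵀM = [[224, 22]; [22, 7]] and Mᵀy = [-251, -32]ᵀ gives MᵀM·[m, b]ᵀ = Mᵀy.
Determinant 224·7 − 22² = 1084.
m = ((-251)·7 − 22·(-32))/1084 = -1053/1084; b = (224·(-32) − 22·(-251))/1084 = -823/542.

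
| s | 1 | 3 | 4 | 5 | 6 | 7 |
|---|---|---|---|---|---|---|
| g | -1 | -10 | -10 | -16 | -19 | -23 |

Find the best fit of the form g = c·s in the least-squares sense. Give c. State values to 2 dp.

c = -3.13

Compute the Gram sums: Σs·s = 136.
And Σs·g = -426.
MᵀM·[c]ᵀ = Mᵀg becomes [[136]]·[c]ᵀ = [-426]ᵀ.
c = (-426)/136 = -3.13235.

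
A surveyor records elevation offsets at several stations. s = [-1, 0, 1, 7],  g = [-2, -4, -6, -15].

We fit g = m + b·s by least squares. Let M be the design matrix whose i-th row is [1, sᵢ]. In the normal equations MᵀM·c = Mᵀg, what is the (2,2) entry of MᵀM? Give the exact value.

51

Row 2 ↔ basis s, column 2 ↔ basis s, so (MᵀM)_{2,2} = Σᵢ (s)·(s) = (-1)·(-1) + (0)·(0) + (1)·(1) + (7)·(7) = 51.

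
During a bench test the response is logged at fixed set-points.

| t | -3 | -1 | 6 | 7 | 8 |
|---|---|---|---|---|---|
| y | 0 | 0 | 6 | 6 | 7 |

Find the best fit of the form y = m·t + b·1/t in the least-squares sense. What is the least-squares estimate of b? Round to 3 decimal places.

b = -1.456

The normal equations are: 159·m + 5·b = 134;  5·m + (33161/28224)·b = 153/56.
Δ = 159·(33161/28224) − 5² = 1522333/9408.
m = (134·(33161/28224) − 5·(153/56))/(1522333/9408) = 4058014/4566999; b = (159·(153/56) − 5·134)/(1522333/9408) = -2216424/1522333.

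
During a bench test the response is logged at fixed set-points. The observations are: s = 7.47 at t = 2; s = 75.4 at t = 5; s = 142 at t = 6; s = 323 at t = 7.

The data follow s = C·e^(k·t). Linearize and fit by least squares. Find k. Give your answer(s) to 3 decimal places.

k = 0.748

Linearized form: ln s = k·t + ln C. From the 4 transformed points,
Σt = 20.0000, Σ(t)² = 114.0000, Σln s = 17.0672, Σt·ln s = 95.8144.
Normal system: [[114.0000, 20.0000]; [20.0000, 4]]·[k, ln C]ᵀ = [95.8144, 17.0672]ᵀ.
Δ = 114.0000·4 − (20.0000)² = 56.0000; k = (95.8144·4 − 20.0000·17.0672)/56.0000 = 0.74846, ln C = (114.0000·17.0672 − 20.0000·95.8144)/56.0000 = 0.52449.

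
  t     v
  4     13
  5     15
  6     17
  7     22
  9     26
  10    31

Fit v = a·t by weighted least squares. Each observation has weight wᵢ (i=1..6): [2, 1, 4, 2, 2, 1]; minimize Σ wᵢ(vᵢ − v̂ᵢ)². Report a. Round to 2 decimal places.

With design matrix M, MᵀWM = [[561]] and MᵀWv = [1673]ᵀ.
Hence a = 1673 / 561 ≈ 2.98217.

a = 2.98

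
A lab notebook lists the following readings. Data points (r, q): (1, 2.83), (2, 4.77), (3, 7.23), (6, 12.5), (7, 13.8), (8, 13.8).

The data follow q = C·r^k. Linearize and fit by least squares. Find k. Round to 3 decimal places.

Taking logs, ln q = k·ln r + ln C, so regress ln q on ln r.
Over the data: Σln r = 7.6089, Σ(ln r)² = 13.0084, Σln q = 12.3559, Σln r·ln q = 18.3470.
Normal system: [[13.0084, 7.6089]; [7.6089, 6]]·[k, ln C]ᵀ = [18.3470, 12.3559]ᵀ.
Slope k = (n·Σln r·ln q − Σln r·Σln q)/(n·Σ(ln r)² − (Σln r)²) = (6·18.3470 − 7.6089·12.3559)/20.1558 = 0.79715; ln C = (Σln q − k·Σln r)/n = 1.04842.

k = 0.797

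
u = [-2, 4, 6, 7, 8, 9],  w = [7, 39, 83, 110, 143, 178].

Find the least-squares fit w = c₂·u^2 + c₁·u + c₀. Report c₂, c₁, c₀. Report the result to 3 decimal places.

c₂ = 2.041, c₁ = 1.296, c₀ = 1.399

The normal system MᵀM·[c₂, c₁, c₀]ᵀ = Mᵀw is [[14626, 1856, 250]; [1856, 250, 32]; [250, 32, 6]]·[c₂, c₁, c₀]ᵀ = [32600, 4156, 560]ᵀ.
Inverting the 3×3 Gram matrix, [c₂, c₁, c₀]ᵀ = [2214/1085, 1406/1085, 1518/1085]ᵀ.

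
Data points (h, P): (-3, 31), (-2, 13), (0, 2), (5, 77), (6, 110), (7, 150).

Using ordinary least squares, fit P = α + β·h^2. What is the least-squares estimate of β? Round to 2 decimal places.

β = 3.01

Entries of MᵀM: Σ1 = 6, Σh^2 = 123, Σh^2·h^2 = 4419.
For MᵀP: ΣP = 383, Σh^2·P = 13566.
det = 6·4419 − 123² = 11385.
α = (383·4419 − 123·13566)/11385 = 241/115; β = (6·13566 − 123·383)/11385 = 1039/345.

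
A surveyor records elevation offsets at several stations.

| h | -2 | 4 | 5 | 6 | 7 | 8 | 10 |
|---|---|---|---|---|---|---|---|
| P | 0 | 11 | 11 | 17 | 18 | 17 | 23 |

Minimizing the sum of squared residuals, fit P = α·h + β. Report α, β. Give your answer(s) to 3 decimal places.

α = 1.897, β = 3.557

AᵀA·[α, β]ᵀ = AᵀP reads: 294·α + 38·β = 693;  38·α + 7·β = 97.
(Σh·h = 294, Σh = 38, Σ1 = 7, Σh·P = 693, ΣP = 97.)
det = 294·7 − 38² = 614.
α = (693·7 − 38·97)/614 = 1165/614; β = (294·97 − 38·693)/614 = 1092/307.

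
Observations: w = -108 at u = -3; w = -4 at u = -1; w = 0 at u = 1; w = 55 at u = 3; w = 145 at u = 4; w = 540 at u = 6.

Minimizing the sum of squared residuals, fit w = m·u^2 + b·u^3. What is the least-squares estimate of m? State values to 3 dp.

m = -2.948

Normal-equation sums: Σu^2·u^2 = 1716, Σu^2·u^3 = 8800, Σu^3·u^3 = 52212.
Right-hand side: Σu^2·w = 21279, Σu^3·w = 130325.
MᵀM·[m, b]ᵀ = Mᵀw becomes [[1716, 8800]; [8800, 52212]]·[m, b]ᵀ = [21279, 130325]ᵀ.
det = 1716·52212 − 8800² = 12155792.
m = (21279·52212 − 8800·130325)/12155792 = -8960213/3038948; b = (1716·130325 − 8800·21279)/12155792 = 826875/276268.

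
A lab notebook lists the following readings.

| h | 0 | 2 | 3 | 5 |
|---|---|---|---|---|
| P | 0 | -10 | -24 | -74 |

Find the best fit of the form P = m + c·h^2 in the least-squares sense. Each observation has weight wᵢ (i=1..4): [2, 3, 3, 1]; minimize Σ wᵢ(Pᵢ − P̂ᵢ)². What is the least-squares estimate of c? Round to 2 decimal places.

With design matrix X, XᵀWX = [[9, 64]; [64, 916]] and XᵀWP = [-176, -2618]ᵀ.
det = 9·916 − 64² = 4148.
m = ((-176)·916 − 64·(-2618))/4148 = 1584/1037; c = (9·(-2618) − 64·(-176))/4148 = -6149/2074.

c = -2.96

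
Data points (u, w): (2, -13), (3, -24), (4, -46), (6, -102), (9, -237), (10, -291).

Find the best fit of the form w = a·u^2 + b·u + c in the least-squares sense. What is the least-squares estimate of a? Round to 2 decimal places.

With design matrix M, MᵀM = [[18210, 2044, 246]; [2044, 246, 34]; [246, 34, 6]] and Mᵀw = [-52973, -5937, -713]ᵀ.
Row-reducing yields a = -1665/539, b = 1124/539, c = -4311/1078.

a = -3.09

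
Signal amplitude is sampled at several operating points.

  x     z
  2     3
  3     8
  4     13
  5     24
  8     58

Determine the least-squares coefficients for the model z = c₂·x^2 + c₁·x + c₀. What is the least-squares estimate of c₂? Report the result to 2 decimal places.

c₂ = 0.85

Entries of MᵀM: Σx^2·x^2 = 5074, Σx^2·x = 736, Σx^2 = 118, Σx·x = 118, Σx = 22, Σ1 = 5.
Moment sums: Σx^2·z = 4604, Σx·z = 666, Σz = 106.
MᵀM·[c₂, c₁, c₀]ᵀ = Mᵀz becomes [[5074, 736, 118]; [736, 118, 22]; [118, 22, 5]]·[c₂, c₁, c₀]ᵀ = [4604, 666, 106]ᵀ.
Solving the 3×3 system (Gaussian elimination) gives c₂ = 1622/1911, c₁ = 1405/1911, c₀ = -188/91.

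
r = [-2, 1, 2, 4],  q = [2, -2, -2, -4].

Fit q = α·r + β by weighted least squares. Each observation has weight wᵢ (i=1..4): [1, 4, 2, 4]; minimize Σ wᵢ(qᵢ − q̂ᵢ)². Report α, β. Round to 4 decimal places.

The normal system MᵀWM·[α, β]ᵀ = MᵀWq is [[80, 22]; [22, 11]]·[α, β]ᵀ = [-84, -26]ᵀ.
det = 80·11 − 22² = 396.
α = ((-84)·11 − 22·(-26))/396 = -8/9; β = (80·(-26) − 22·(-84))/396 = -58/99.

α = -0.8889, β = -0.5859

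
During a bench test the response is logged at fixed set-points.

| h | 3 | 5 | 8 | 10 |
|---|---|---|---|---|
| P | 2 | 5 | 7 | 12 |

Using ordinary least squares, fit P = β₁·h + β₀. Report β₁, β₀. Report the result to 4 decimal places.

With design matrix A, AᵀA = [[198, 26]; [26, 4]] and AᵀP = [207, 26]ᵀ.
Δ = 198·4 − 26² = 116.
β₁ = (207·4 − 26·26)/116 = 38/29; β₀ = (198·26 − 26·207)/116 = -117/58.

β₁ = 1.3103, β₀ = -2.0172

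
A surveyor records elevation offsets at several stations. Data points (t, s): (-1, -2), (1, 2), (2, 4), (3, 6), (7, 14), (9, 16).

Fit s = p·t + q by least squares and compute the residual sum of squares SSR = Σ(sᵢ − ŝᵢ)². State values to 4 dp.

Entries of MᵀM: Σt·t = 145, Σt = 21, Σ1 = 6.
Right-hand side: Σt·s = 272, Σs = 40.
MᵀM·[p, q]ᵀ = Mᵀs becomes [[145, 21]; [21, 6]]·[p, q]ᵀ = [272, 40]ᵀ.
det = 145·6 − 21² = 429.
p = (272·6 − 21·40)/429 = 24/13; q = (145·40 − 21·272)/429 = 8/39.
Residuals: -14/39, -2/39, 4/39, 10/39, 34/39, -32/39; SSR = 64/39.

SSR = 1.6410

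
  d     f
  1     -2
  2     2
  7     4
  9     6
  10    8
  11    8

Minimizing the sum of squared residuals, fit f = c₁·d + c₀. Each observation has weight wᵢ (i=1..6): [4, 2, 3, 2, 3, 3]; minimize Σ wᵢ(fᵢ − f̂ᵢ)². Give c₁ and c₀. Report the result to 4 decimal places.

Entries of XᵀWX: Σwᵢ·d·d = 984, Σwᵢ·d = 110, Σwᵢ·1 = 17.
Moment sums: Σwᵢ·d·f = 696, Σwᵢ·f = 68.
Δ = 984·17 − 110² = 4628.
c₁ = (696·17 − 110·68)/4628 = 1088/1157; c₀ = (984·68 − 110·696)/4628 = -2412/1157.

c₁ = 0.9404, c₀ = -2.0847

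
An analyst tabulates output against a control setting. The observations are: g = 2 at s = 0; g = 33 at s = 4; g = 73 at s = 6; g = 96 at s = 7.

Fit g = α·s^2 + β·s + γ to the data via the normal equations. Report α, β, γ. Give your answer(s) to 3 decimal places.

MᵀM·[α, β, γ]ᵀ = Mᵀg reads: 3953·α + 623·β + 101·γ = 7860;  623·α + 101·β + 17·γ = 1242;  101·α + 17·β + 4·γ = 204.
(Σs^2·s^2 = 3953, Σs^2·s = 623, Σs^2 = 101, Σs·s = 101, Σs = 17, Σ1 = 4, Σs^2·g = 7860, Σs·g = 1242, Σg = 204.)
Solving the 3×3 system (Gaussian elimination) gives α = 697/372, β = 5/12, γ = 119/62.

α = 1.874, β = 0.417, γ = 1.919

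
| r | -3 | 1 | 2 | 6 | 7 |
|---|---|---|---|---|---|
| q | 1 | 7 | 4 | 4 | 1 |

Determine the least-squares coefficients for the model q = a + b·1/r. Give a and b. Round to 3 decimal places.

a = 2.048, b = 4.579

Sums needed: Σ1 = 5, Σ1/r = 31/21, Σ1/r·1/r = 1243/882.
And Σq = 17, Σ1/r·q = 199/21.
Eliminating b: (1243/882)·(row 1) − (31/21)·(row 2) gives (477/98)·a = (1243/882)·17 − (31/21)·(199/21) = 977/98, so a = 977/477.
Then b = ((199/21) − (31/21)·(977/477))/(1243/882) = 728/159.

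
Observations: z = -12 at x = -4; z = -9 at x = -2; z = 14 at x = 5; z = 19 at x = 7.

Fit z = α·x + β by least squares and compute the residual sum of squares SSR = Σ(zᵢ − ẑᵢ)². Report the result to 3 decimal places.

With design matrix M, MᵀM = [[94, 6]; [6, 4]] and Mᵀz = [269, 12]ᵀ.
det = 94·4 − 6² = 340.
α = (269·4 − 6·12)/340 = 251/85; β = (94·12 − 6·269)/340 = -243/170.
Residuals: 211/170, -283/170, 113/170, -41/170; SSR = 409/85.

SSR = 4.812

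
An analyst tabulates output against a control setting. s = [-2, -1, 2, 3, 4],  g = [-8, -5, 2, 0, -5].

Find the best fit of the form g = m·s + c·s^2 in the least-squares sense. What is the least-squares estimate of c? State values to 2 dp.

c = -0.93

Forming MᵀM = [[34, 90]; [90, 370]] and Mᵀg = [5, -109]ᵀ gives MᵀM·[m, c]ᵀ = Mᵀg.
Determinant 34·370 − 90² = 4480.
m = (5·370 − 90·(-109))/4480 = 583/224; c = (34·(-109) − 90·5)/4480 = -1039/1120.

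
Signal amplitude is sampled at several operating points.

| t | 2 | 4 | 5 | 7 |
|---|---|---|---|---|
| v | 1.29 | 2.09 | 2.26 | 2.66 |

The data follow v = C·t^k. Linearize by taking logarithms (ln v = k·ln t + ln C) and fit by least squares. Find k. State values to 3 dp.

k = 0.583

Linearized form: ln v = k·ln t + ln C. From the 4 transformed points,
AᵀA = [[8.7791, 5.6348]; [5.6348, 4]], rhs = [4.4144, 2.7855]ᵀ  (here Σln t = 5.6348, Σ(ln t)² = 8.7791, Σln v = 2.7855, Σln t·ln v = 4.4144).
Slope k = (n·Σln t·ln v − Σln t·Σln v)/(n·Σ(ln t)² − (Σln t)²) = (4·4.4144 − 5.6348·2.7855)/3.3656 = 0.58298; ln C = (Σln v − k·Σln t)/n = -0.12486.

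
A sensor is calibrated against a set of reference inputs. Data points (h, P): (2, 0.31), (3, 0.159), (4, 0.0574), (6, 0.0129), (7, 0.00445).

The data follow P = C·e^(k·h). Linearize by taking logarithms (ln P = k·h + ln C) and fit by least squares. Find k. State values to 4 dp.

With ln Pᵢ as the transformed response and hᵢ as the regressor:
Σh = 22.0000, Σ(h)² = 114.0000, Σln P = -15.6331, Σh·ln P = -83.2969.
Equations: 114.0000·k + 22.0000·ln C = -83.2969;  22.0000·k + 5·ln C = -15.6331.
Slope k = (n·Σh·ln P − Σh·Σln P)/(n·Σ(h)² − (Σh)²) = (5·-83.2969 − 22.0000·-15.6331)/86.0000 = -0.84367; ln C = (Σln P − k·Σh)/n = 0.58553.

k = -0.8437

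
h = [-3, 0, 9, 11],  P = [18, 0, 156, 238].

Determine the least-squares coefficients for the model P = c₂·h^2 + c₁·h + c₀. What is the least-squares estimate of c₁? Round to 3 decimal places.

The normal equations are: 21283·c₂ + 2033·c₁ + 211·c₀ = 41596;  2033·c₂ + 211·c₁ + 17·c₀ = 3968;  211·c₂ + 17·c₁ + 4·c₀ = 412.
(Σh^2·h^2 = 21283, Σh^2·h = 2033, Σh^2 = 211, Σh·h = 211, Σh = 17, Σ1 = 4, Σh^2·P = 41596, Σh·P = 3968, ΣP = 412.)
Inverting the 3×3 Gram matrix, [c₂, c₁, c₀]ᵀ = [5265/2614, -6743/13070, -6888/6535]ᵀ.

c₁ = -0.516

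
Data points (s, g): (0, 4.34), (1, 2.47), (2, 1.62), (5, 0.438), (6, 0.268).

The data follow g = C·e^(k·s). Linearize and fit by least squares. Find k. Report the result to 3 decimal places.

k = -0.453

Let Y = ln g. Fitting Y = k·s + ln C by least squares:
Σs = 14.0000, Σ(s)² = 66.0000, Σln g = 0.7122, Σs·ln g = -10.1592.
Equations: 66.0000·k + 14.0000·ln C = -10.1592;  14.0000·k + 5·ln C = 0.7122.
Δ = 66.0000·5 − (14.0000)² = 134.0000; k = (-10.1592·5 − 14.0000·0.7122)/134.0000 = -0.45349, ln C = (66.0000·0.7122 − 14.0000·-10.1592)/134.0000 = 1.41220.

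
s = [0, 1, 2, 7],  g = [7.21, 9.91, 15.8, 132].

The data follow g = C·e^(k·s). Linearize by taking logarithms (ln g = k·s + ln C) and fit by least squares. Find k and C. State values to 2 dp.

k = 0.42, C = 6.86

Let Y = ln g. Fitting Y = k·s + ln C by least squares:
AᵀA = [[54.0000, 10.0000]; [10.0000, 4]], rhs = [41.9932, 11.9118]ᵀ  (here Σs = 10.0000, Σ(s)² = 54.0000, Σln g = 11.9118, Σs·ln g = 41.9932).
Solving (det = 116.0000): k = 0.42116, ln C = 1.92506, so C = exp(1.92506) = 6.85555.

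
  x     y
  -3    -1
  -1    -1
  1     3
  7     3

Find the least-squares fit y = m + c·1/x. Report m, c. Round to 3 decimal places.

Setting ∂/∂m … = 0 gives: 4·m + (-4/21)·c = 4;  (-4/21)·m + (940/441)·c = 100/21.
Eliminating c: (940/441)·(row 1) − (-4/21)·(row 2) gives (416/49)·m = (940/441)·4 − (-4/21)·(100/21) = 4160/441, so m = 10/9.
Then c = ((100/21) − (-4/21)·(10/9))/(940/441) = 7/3.

m = 1.111, c = 2.333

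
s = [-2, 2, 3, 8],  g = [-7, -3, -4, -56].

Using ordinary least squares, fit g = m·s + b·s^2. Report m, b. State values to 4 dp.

Normal-equation sums: Σs·s = 81, Σs·s^2 = 539, Σs^2·s^2 = 4209.
Moment sums: Σs·g = -452, Σs^2·g = -3660.
Determinant 81·4209 − 539² = 50408.
m = ((-452)·4209 − 539·(-3660))/50408 = 8784/6301; b = (81·(-3660) − 539·(-452))/50408 = -6604/6301.

m = 1.3941, b = -1.0481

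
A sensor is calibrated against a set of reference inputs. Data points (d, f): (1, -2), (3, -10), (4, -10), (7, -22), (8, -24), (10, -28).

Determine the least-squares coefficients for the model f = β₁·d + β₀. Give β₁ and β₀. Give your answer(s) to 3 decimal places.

β₁ = -2.957, β₀ = 0.261

XᵀX·[β₁, β₀]ᵀ = Xᵀf reads: 239·β₁ + 33·β₀ = -698;  33·β₁ + 6·β₀ = -96.
(Σd·d = 239, Σd = 33, Σ1 = 6, Σd·f = -698, Σf = -96.)
Determinant 239·6 − 33² = 345.
β₁ = ((-698)·6 − 33·(-96))/345 = -68/23; β₀ = (239·(-96) − 33·(-698))/345 = 6/23.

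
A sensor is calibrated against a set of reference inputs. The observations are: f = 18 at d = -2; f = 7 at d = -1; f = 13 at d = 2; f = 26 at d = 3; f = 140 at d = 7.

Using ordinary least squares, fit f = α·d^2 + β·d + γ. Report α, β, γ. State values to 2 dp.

Compute the Gram sums: Σd^2·d^2 = 2515, Σd^2·d = 369, Σd^2 = 67, Σd·d = 67, Σd = 9, Σ1 = 5.
For Xᵀf: Σd^2·f = 7225, Σd·f = 1041, Σf = 204.
XᵀX·[α, β, γ]ᵀ = Xᵀf becomes [[2515, 369, 67]; [369, 67, 9]; [67, 9, 5]]·[α, β, γ]ᵀ = [7225, 1041, 204]ᵀ.
Inverting the 3×3 Gram matrix, [α, β, γ]ᵀ = [75989/25564, -32493/25564, 41623/12782]ᵀ.

α = 2.97, β = -1.27, γ = 3.26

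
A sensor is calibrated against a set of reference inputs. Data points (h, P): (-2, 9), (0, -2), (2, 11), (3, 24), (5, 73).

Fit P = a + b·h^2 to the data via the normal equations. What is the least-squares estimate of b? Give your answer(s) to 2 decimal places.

b = 3.00

Normal-equation sums: Σ1 = 5, Σh^2 = 42, Σh^2·h^2 = 738.
For MᵀP: ΣP = 115, Σh^2·P = 2121.
So MᵀM·[a, b]ᵀ = MᵀP: [[5, 42]; [42, 738]]·[a, b]ᵀ = [115, 2121]ᵀ.
Eliminating b: 738·(row 1) − 42·(row 2) gives 1926·a = 738·115 − 42·2121 = -4212, so a = -234/107.
Then b = (2121 − 42·(-234/107))/738 = 1925/642.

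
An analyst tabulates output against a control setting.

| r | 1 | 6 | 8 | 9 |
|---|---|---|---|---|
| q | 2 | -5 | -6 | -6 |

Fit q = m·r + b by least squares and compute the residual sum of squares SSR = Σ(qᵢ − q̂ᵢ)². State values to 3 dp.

With design matrix X, XᵀX = [[182, 24]; [24, 4]] and Xᵀq = [-130, -15]ᵀ.
Δ = 182·4 − 24² = 152.
m = ((-130)·4 − 24·(-15))/152 = -20/19; b = (182·(-15) − 24·(-130))/152 = 195/76.
Residuals: 37/76, -5/4, -11/76, 69/76; SSR = 201/76.

SSR = 2.645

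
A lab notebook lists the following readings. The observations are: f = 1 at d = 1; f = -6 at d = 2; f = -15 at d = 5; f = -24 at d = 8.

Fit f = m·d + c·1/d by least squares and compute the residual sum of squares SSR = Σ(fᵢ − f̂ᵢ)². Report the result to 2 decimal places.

SSR = 2.91

Compute the Gram sums: Σd·d = 94, Σd·1/d = 4, Σ1/d·1/d = 2089/1600.
Right-hand side: Σd·f = -278, Σ1/d·f = -8.
Δ = 94·(2089/1600) − 4² = 85383/800.
m = ((-278)·(2089/1600) − 4·(-8))/(85383/800) = -29419/9487; c = (94·(-8) − 4·(-278))/(85383/800) = 32000/9487.
Residuals: 6906/9487, -14084/9487, -1610/9487, 3664/9487; SSR = 27624/9487.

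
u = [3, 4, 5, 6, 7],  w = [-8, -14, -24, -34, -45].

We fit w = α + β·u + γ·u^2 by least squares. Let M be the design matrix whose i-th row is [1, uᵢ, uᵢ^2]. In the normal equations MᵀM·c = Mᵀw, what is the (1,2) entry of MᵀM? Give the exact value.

Row 1 ↔ basis 1, column 2 ↔ basis u, so (MᵀM)_{1,2} = Σᵢ u = (1)·(3) + (1)·(4) + (1)·(5) + (1)·(6) + (1)·(7) = 25.

25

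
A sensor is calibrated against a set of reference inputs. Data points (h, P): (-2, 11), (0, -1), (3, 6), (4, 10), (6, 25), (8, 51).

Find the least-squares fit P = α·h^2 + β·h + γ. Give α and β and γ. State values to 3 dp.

α = 1.043, β = -2.161, γ = 1.422

The normal system XᵀX·[α, β, γ]ᵀ = XᵀP is [[5745, 811, 129]; [811, 129, 19]; [129, 19, 6]]·[α, β, γ]ᵀ = [4422, 594, 102]ᵀ.
Row-reducing yields α = 1584/1519, β = -3282/1519, γ = 2160/1519.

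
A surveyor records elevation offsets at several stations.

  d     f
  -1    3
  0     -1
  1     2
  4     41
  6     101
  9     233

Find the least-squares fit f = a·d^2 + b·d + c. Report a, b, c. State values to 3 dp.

The normal equations are: 8115·a + 1009·b + 135·c = 23170;  1009·a + 135·b + 19·c = 2866;  135·a + 19·b + 6·c = 379.
Solving the 3×3 system (Gaussian elimination) gives a = 127065/41824, b = -56345/41824, c = -19327/20912.

a = 3.038, b = -1.347, c = -0.924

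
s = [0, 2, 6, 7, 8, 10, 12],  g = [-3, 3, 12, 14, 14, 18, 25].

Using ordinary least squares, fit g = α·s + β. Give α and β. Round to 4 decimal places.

AᵀA·[α, β]ᵀ = Aᵀg reads: 397·α + 45·β = 768;  45·α + 7·β = 83.
Eliminating β: 7·(row 1) − 45·(row 2) gives 754·α = 7·768 − 45·83 = 1641, so α = 1641/754.
Then β = (83 − 45·(1641/754))/7 = -1609/754.

α = 2.1764, β = -2.1340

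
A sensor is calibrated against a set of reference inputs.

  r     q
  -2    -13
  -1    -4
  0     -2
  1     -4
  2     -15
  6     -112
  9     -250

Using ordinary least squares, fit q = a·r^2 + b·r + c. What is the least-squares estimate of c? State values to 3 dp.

MᵀM·[a, b, c]ᵀ = Mᵀq reads: 7891·a + 945·b + 127·c = -24402;  945·a + 127·b + 15·c = -2926;  127·a + 15·b + 7·c = -400.
Solving the 3×3 system (Gaussian elimination) gives a = -409967/135129, b = -13049/45043, c = -199798/135129.

c = -1.479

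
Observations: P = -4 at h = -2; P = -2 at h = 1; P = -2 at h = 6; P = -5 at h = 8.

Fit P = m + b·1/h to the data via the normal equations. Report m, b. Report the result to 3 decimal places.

m = -3.531, b = 1.420

XᵀX·[m, b]ᵀ = XᵀP reads: 4·m + (19/24)·b = -13;  (19/24)·m + (745/576)·b = -23/24.
(Σ1 = 4, Σ1/h = 19/24, Σ1/h·1/h = 745/576, ΣP = -13, Σ1/h·P = -23/24.)
det = 4·(745/576) − (19/24)² = 291/64.
m = ((-13)·(745/576) − (19/24)·(-23/24))/(291/64) = -9248/2619; b = (4·(-23/24) − (19/24)·(-13))/(291/64) = 1240/873.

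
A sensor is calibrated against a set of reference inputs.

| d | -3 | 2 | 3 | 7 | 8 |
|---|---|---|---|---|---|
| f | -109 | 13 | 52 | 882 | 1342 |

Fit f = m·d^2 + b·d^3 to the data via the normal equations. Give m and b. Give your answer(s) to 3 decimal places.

m = -3.069, b = 3.006

From the data, Σd^2·d^2 = 6675, Σd^2·d^3 = 49607, Σd^3·d^3 = 381315.
And Σd^2·f = 128645, Σd^3·f = 994081.
det = 6675·381315 − 49607² = 84423176.
m = (128645·381315 − 49607·994081)/84423176 = -32388499/10552897; b = (6675·994081 − 49607·128645)/84423176 = 31724770/10552897.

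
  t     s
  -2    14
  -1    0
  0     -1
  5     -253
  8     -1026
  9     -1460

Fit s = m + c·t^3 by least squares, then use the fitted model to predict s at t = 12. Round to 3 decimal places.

ŝ = -3458.374

XᵀX·[m, c]ᵀ = Xᵀs reads: 6·m + 1357·c = -2726;  1357·m + 809275·c = -1621389.
(Σ1 = 6, Σt^3 = 1357, Σt^3·t^3 = 809275, Σs = -2726, Σt^3·s = -1621389.)
det = 6·809275 − 1357² = 3014201.
m = ((-2726)·809275 − 1357·(-1621389))/3014201 = -5858777/3014201; c = (6·(-1621389) − 1357·(-2726))/3014201 = -6029152/3014201.
At t = 12: ŝ = (-5858777/3014201)·(1) + (-6029152/3014201)·(1728) = -10424233433/3014201.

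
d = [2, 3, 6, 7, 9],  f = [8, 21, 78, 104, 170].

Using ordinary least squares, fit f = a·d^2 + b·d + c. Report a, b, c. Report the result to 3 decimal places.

a = 1.901, b = 2.112, c = -3.257

Compute the Gram sums: Σd^2·d^2 = 10355, Σd^2·d = 1323, Σd^2 = 179, Σd·d = 179, Σd = 27, Σ1 = 5.
Right-hand side: Σd^2·f = 21895, Σd·f = 2805, Σf = 381.
Solving the 3×3 system (Gaussian elimination) gives a = 9535/5016, b = 321/152, c = -2042/627.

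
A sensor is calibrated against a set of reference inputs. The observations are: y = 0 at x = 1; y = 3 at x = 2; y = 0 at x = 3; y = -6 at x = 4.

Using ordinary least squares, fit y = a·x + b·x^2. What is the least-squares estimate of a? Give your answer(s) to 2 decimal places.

MᵀM·[a, b]ᵀ = Mᵀy reads: 30·a + 100·b = -18;  100·a + 354·b = -84.
Eliminating b: 354·(row 1) − 100·(row 2) gives 620·a = 354·(-18) − 100·(-84) = 2028, so a = 507/155.
Then b = ((-84) − 100·(507/155))/354 = -36/31.

a = 3.27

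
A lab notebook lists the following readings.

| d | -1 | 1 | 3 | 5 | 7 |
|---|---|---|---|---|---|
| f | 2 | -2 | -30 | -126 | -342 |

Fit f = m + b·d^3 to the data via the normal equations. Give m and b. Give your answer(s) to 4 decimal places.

m = -1.1032, b = -0.9949

Sums needed: Σ1 = 5, Σd^3 = 495, Σd^3·d^3 = 134005.
And Σf = -498, Σd^3·f = -133870.
So AᵀA·[m, b]ᵀ = Aᵀf: [[5, 495]; [495, 134005]]·[m, b]ᵀ = [-498, -133870]ᵀ.
det = 5·134005 − 495² = 425000.
m = ((-498)·134005 − 495·(-133870))/425000 = -11721/10625; b = (5·(-133870) − 495·(-498))/425000 = -10571/10625.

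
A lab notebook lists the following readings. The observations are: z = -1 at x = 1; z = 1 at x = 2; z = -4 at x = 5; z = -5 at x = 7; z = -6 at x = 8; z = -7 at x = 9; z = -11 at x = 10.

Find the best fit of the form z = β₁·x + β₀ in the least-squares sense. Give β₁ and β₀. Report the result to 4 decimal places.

The normal system MᵀM·[β₁, β₀]ᵀ = Mᵀz is [[324, 42]; [42, 7]]·[β₁, β₀]ᵀ = [-275, -33]ᵀ.
Determinant 324·7 − 42² = 504.
β₁ = ((-275)·7 − 42·(-33))/504 = -77/72; β₀ = (324·(-33) − 42·(-275))/504 = 143/84.

β₁ = -1.0694, β₀ = 1.7024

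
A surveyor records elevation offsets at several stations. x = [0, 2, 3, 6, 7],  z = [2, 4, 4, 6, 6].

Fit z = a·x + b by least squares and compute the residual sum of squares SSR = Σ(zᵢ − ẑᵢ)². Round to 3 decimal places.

Compute the Gram sums: Σx·x = 98, Σx = 18, Σ1 = 5.
Right-hand side: Σx·z = 98, Σz = 22.
Normal equations: [[98, 18]; [18, 5]]·[a, b]ᵀ = [98, 22]ᵀ.
det = 98·5 − 18² = 166.
a = (98·5 − 18·22)/166 = 47/83; b = (98·22 − 18·98)/166 = 196/83.
Residuals: -30/83, 42/83, -5/83, 20/83, -27/83; SSR = 46/83.

SSR = 0.554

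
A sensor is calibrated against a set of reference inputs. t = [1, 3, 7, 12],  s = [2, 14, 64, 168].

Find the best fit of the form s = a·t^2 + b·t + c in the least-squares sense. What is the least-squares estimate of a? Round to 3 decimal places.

a = 0.961

The normal system AᵀA·[a, b, c]ᵀ = Aᵀs is [[23219, 2099, 203]; [2099, 203, 23]; [203, 23, 4]]·[a, b, c]ᵀ = [27456, 2508, 248]ᵀ.
Solving the 3×3 system (Gaussian elimination) gives a = 14633/15234, b = 40267/15234, c = -4942/2539.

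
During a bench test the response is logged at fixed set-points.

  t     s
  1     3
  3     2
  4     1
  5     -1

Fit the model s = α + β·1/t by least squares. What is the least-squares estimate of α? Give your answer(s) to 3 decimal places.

XᵀX·[α, β]ᵀ = Xᵀs reads: 4·α + (107/60)·β = 5;  (107/60)·α + (4369/3600)·β = 223/60.
(Σ1 = 4, Σ1/t = 107/60, Σ1/t·1/t = 4369/3600, Σs = 5, Σ1/t·s = 223/60.)
Eliminating β: (4369/3600)·(row 1) − (107/60)·(row 2) gives (2009/1200)·α = (4369/3600)·5 − (107/60)·(223/60) = -14/25, so α = -96/287.
Then β = ((223/60) − (107/60)·(-96/287))/(4369/3600) = 1020/287.

α = -0.334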